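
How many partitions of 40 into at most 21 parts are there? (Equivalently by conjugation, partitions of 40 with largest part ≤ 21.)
p(40, parts ≤ 21) = 35741

Use the recurrence p(n, m) = p(n, m−1) + p(n−m, m): either the largest part is < m (count p(n, m−1)) or the largest part is exactly m (remove one copy of m, count p(n−m, m)). With p(0, ·) = 1 this gives p(40, parts ≤ 21) = 35741. (By conjugating Young diagrams, this also counts partitions of 40 into at most 21 parts.)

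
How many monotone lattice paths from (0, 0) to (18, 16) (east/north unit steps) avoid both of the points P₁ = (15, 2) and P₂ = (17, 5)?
Number of paths = 2203569262

Inclusion–exclusion. Total paths: C(34, 18) = 2203961430. Through P₁: C(17, 15)·C(17, 3) = 92480. Through P₂: C(22, 17)·C(12, 1) = 316008. Since P₁ is strictly southwest of P₂, a monotone path through both must visit P₁ then P₂; paths through both = C(17, 15)·C(5, 2)·C(12, 1) = 16320. Avoid both = 2203961430 − 92480 − 316008 + 16320 = 2203569262.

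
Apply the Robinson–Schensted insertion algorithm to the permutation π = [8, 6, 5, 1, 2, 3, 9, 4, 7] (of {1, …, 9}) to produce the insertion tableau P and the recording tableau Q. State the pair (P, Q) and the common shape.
P = [1, 2, 3, 4, 7] / [5, 9] / [6] / [8];  Q = [1, 5, 6, 7, 9] / [2, 8] / [3] / [4];  common shape = (5, 2, 1, 1)

Row-insert the values π_1, π_2, … into P one at a time, bumping the leftmost entry strictly greater than the inserted value down to the next row. The recording tableau Q records, in position (i, j), the step at which that cell was added to P.
  Insert 8 (step 1): P = [8];  Q = [1]
  Insert 6 (step 2): P = [6] / [8];  Q = [1] / [2]
  Insert 5 (step 3): P = [5] / [6] / [8];  Q = [1] / [2] / [3]
  Insert 1 (step 4): P = [1] / [5] / [6] / [8];  Q = [1] / [2] / [3] / [4]
  Insert 2 (step 5): P = [1, 2] / [5] / [6] / [8];  Q = [1, 5] / [2] / [3] / [4]
  Insert 3 (step 6): P = [1, 2, 3] / [5] / [6] / [8];  Q = [1, 5, 6] / [2] / [3] / [4]
  Insert 9 (step 7): P = [1, 2, 3, 9] / [5] / [6] / [8];  Q = [1, 5, 6, 7] / [2] / [3] / [4]
  Insert 4 (step 8): P = [1, 2, 3, 4] / [5, 9] / [6] / [8];  Q = [1, 5, 6, 7] / [2, 8] / [3] / [4]
  Insert 7 (step 9): P = [1, 2, 3, 4, 7] / [5, 9] / [6] / [8];  Q = [1, 5, 6, 7, 9] / [2, 8] / [3] / [4]
Final shape: (5, 2, 1, 1).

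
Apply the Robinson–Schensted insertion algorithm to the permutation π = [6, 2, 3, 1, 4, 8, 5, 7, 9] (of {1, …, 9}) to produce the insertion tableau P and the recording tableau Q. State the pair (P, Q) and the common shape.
P = [1, 3, 4, 5, 7, 9] / [2, 8] / [6];  Q = [1, 3, 5, 6, 8, 9] / [2, 7] / [4];  common shape = (6, 2, 1)

Row-insert the values π_1, π_2, … into P one at a time, bumping the leftmost entry strictly greater than the inserted value down to the next row. The recording tableau Q records, in position (i, j), the step at which that cell was added to P.
  Insert 6 (step 1): P = [6];  Q = [1]
  Insert 2 (step 2): P = [2] / [6];  Q = [1] / [2]
  Insert 3 (step 3): P = [2, 3] / [6];  Q = [1, 3] / [2]
  Insert 1 (step 4): P = [1, 3] / [2] / [6];  Q = [1, 3] / [2] / [4]
  Insert 4 (step 5): P = [1, 3, 4] / [2] / [6];  Q = [1, 3, 5] / [2] / [4]
  Insert 8 (step 6): P = [1, 3, 4, 8] / [2] / [6];  Q = [1, 3, 5, 6] / [2] / [4]
  Insert 5 (step 7): P = [1, 3, 4, 5] / [2, 8] / [6];  Q = [1, 3, 5, 6] / [2, 7] / [4]
  Insert 7 (step 8): P = [1, 3, 4, 5, 7] / [2, 8] / [6];  Q = [1, 3, 5, 6, 8] / [2, 7] / [4]
  Insert 9 (step 9): P = [1, 3, 4, 5, 7, 9] / [2, 8] / [6];  Q = [1, 3, 5, 6, 8, 9] / [2, 7] / [4]
Final shape: (6, 2, 1).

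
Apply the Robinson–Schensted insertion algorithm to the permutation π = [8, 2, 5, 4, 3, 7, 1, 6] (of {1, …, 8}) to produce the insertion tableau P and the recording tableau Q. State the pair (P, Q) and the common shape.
P = [1, 3, 6] / [2, 7] / [4] / [5] / [8];  Q = [1, 3, 6] / [2, 8] / [4] / [5] / [7];  common shape = (3, 2, 1, 1, 1)

Row-insert the values π_1, π_2, … into P one at a time, bumping the leftmost entry strictly greater than the inserted value down to the next row. The recording tableau Q records, in position (i, j), the step at which that cell was added to P.
  Insert 8 (step 1): P = [8];  Q = [1]
  Insert 2 (step 2): P = [2] / [8];  Q = [1] / [2]
  Insert 5 (step 3): P = [2, 5] / [8];  Q = [1, 3] / [2]
  Insert 4 (step 4): P = [2, 4] / [5] / [8];  Q = [1, 3] / [2] / [4]
  Insert 3 (step 5): P = [2, 3] / [4] / [5] / [8];  Q = [1, 3] / [2] / [4] / [5]
  Insert 7 (step 6): P = [2, 3, 7] / [4] / [5] / [8];  Q = [1, 3, 6] / [2] / [4] / [5]
  Insert 1 (step 7): P = [1, 3, 7] / [2] / [4] / [5] / [8];  Q = [1, 3, 6] / [2] / [4] / [5] / [7]
  Insert 6 (step 8): P = [1, 3, 6] / [2, 7] / [4] / [5] / [8];  Q = [1, 3, 6] / [2, 8] / [4] / [5] / [7]
Final shape: (3, 2, 1, 1, 1).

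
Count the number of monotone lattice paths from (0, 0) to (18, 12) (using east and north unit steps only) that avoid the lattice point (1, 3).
Number of paths = 73995025

Total paths from (0, 0) to (18, 12): C(30, 18) = 86493225. Paths through (1, 3): (paths (0, 0) → (1, 3)) × (paths (1, 3) → (18, 12)) = C(4, 1) · C(26, 17) = 4 · 3124550 = 12498200. Avoidance count = 86493225 − 12498200 = 73995025.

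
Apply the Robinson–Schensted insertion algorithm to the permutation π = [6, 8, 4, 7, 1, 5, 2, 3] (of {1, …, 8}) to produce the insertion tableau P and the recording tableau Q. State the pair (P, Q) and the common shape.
P = [1, 2, 3] / [4, 5] / [6, 7] / [8];  Q = [1, 2, 8] / [3, 4] / [5, 6] / [7];  common shape = (3, 2, 2, 1)

Row-insert the values π_1, π_2, … into P one at a time, bumping the leftmost entry strictly greater than the inserted value down to the next row. The recording tableau Q records, in position (i, j), the step at which that cell was added to P.
  Insert 6 (step 1): P = [6];  Q = [1]
  Insert 8 (step 2): P = [6, 8];  Q = [1, 2]
  Insert 4 (step 3): P = [4, 8] / [6];  Q = [1, 2] / [3]
  Insert 7 (step 4): P = [4, 7] / [6, 8];  Q = [1, 2] / [3, 4]
  Insert 1 (step 5): P = [1, 7] / [4, 8] / [6];  Q = [1, 2] / [3, 4] / [5]
  Insert 5 (step 6): P = [1, 5] / [4, 7] / [6, 8];  Q = [1, 2] / [3, 4] / [5, 6]
  Insert 2 (step 7): P = [1, 2] / [4, 5] / [6, 7] / [8];  Q = [1, 2] / [3, 4] / [5, 6] / [7]
  Insert 3 (step 8): P = [1, 2, 3] / [4, 5] / [6, 7] / [8];  Q = [1, 2, 8] / [3, 4] / [5, 6] / [7]
Final shape: (3, 2, 2, 1).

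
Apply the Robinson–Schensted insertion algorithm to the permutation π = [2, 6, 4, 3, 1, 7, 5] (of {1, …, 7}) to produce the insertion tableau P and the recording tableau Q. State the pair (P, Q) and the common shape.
P = [1, 3, 5] / [2, 7] / [4] / [6];  Q = [1, 2, 6] / [3, 7] / [4] / [5];  common shape = (3, 2, 1, 1)

Row-insert the values π_1, π_2, … into P one at a time, bumping the leftmost entry strictly greater than the inserted value down to the next row. The recording tableau Q records, in position (i, j), the step at which that cell was added to P.
  Insert 2 (step 1): P = [2];  Q = [1]
  Insert 6 (step 2): P = [2, 6];  Q = [1, 2]
  Insert 4 (step 3): P = [2, 4] / [6];  Q = [1, 2] / [3]
  Insert 3 (step 4): P = [2, 3] / [4] / [6];  Q = [1, 2] / [3] / [4]
  Insert 1 (step 5): P = [1, 3] / [2] / [4] / [6];  Q = [1, 2] / [3] / [4] / [5]
  Insert 7 (step 6): P = [1, 3, 7] / [2] / [4] / [6];  Q = [1, 2, 6] / [3] / [4] / [5]
  Insert 5 (step 7): P = [1, 3, 5] / [2, 7] / [4] / [6];  Q = [1, 2, 6] / [3, 7] / [4] / [5]
Final shape: (3, 2, 1, 1).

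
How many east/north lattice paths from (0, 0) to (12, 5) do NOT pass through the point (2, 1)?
Number of paths = 3185

Total paths from (0, 0) to (12, 5): C(17, 12) = 6188. Paths through (2, 1): (paths (0, 0) → (2, 1)) × (paths (2, 1) → (12, 5)) = C(3, 2) · C(14, 10) = 3 · 1001 = 3003. Avoidance count = 6188 − 3003 = 3185.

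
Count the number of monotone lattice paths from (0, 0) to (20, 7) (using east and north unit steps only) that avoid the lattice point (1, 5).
Number of paths = 886770

Total paths from (0, 0) to (20, 7): C(27, 20) = 888030. Paths through (1, 5): (paths (0, 0) → (1, 5)) × (paths (1, 5) → (20, 7)) = C(6, 1) · C(21, 19) = 6 · 210 = 1260. Avoidance count = 888030 − 1260 = 886770.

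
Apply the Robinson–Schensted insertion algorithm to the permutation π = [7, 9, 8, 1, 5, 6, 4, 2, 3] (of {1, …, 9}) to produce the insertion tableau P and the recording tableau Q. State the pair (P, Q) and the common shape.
P = [1, 2, 3] / [4, 6] / [5, 8] / [7] / [9];  Q = [1, 2, 6] / [3, 5] / [4, 9] / [7] / [8];  common shape = (3, 2, 2, 1, 1)

Row-insert the values π_1, π_2, … into P one at a time, bumping the leftmost entry strictly greater than the inserted value down to the next row. The recording tableau Q records, in position (i, j), the step at which that cell was added to P.
  Insert 7 (step 1): P = [7];  Q = [1]
  Insert 9 (step 2): P = [7, 9];  Q = [1, 2]
  Insert 8 (step 3): P = [7, 8] / [9];  Q = [1, 2] / [3]
  Insert 1 (step 4): P = [1, 8] / [7] / [9];  Q = [1, 2] / [3] / [4]
  Insert 5 (step 5): P = [1, 5] / [7, 8] / [9];  Q = [1, 2] / [3, 5] / [4]
  Insert 6 (step 6): P = [1, 5, 6] / [7, 8] / [9];  Q = [1, 2, 6] / [3, 5] / [4]
  Insert 4 (step 7): P = [1, 4, 6] / [5, 8] / [7] / [9];  Q = [1, 2, 6] / [3, 5] / [4] / [7]
  Insert 2 (step 8): P = [1, 2, 6] / [4, 8] / [5] / [7] / [9];  Q = [1, 2, 6] / [3, 5] / [4] / [7] / [8]
  Insert 3 (step 9): P = [1, 2, 3] / [4, 6] / [5, 8] / [7] / [9];  Q = [1, 2, 6] / [3, 5] / [4, 9] / [7] / [8]
Final shape: (3, 2, 2, 1, 1).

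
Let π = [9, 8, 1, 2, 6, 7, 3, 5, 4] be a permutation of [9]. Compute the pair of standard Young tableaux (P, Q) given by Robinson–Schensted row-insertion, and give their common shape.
P = [1, 2, 3, 4] / [5, 7] / [6] / [8] / [9];  Q = [1, 4, 5, 6] / [2, 8] / [3] / [7] / [9];  common shape = (4, 2, 1, 1, 1)

Row-insert the values π_1, π_2, … into P one at a time, bumping the leftmost entry strictly greater than the inserted value down to the next row. The recording tableau Q records, in position (i, j), the step at which that cell was added to P.
  Insert 9 (step 1): P = [9];  Q = [1]
  Insert 8 (step 2): P = [8] / [9];  Q = [1] / [2]
  Insert 1 (step 3): P = [1] / [8] / [9];  Q = [1] / [2] / [3]
  Insert 2 (step 4): P = [1, 2] / [8] / [9];  Q = [1, 4] / [2] / [3]
  Insert 6 (step 5): P = [1, 2, 6] / [8] / [9];  Q = [1, 4, 5] / [2] / [3]
  Insert 7 (step 6): P = [1, 2, 6, 7] / [8] / [9];  Q = [1, 4, 5, 6] / [2] / [3]
  Insert 3 (step 7): P = [1, 2, 3, 7] / [6] / [8] / [9];  Q = [1, 4, 5, 6] / [2] / [3] / [7]
  Insert 5 (step 8): P = [1, 2, 3, 5] / [6, 7] / [8] / [9];  Q = [1, 4, 5, 6] / [2, 8] / [3] / [7]
  Insert 4 (step 9): P = [1, 2, 3, 4] / [5, 7] / [6] / [8] / [9];  Q = [1, 4, 5, 6] / [2, 8] / [3] / [7] / [9]
Final shape: (4, 2, 1, 1, 1).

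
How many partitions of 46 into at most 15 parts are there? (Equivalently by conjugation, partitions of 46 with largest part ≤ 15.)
p(46, parts ≤ 15) = 77667

Use the recurrence p(n, m) = p(n, m−1) + p(n−m, m): either the largest part is < m (count p(n, m−1)) or the largest part is exactly m (remove one copy of m, count p(n−m, m)). With p(0, ·) = 1 this gives p(46, parts ≤ 15) = 77667. (By conjugating Young diagrams, this also counts partitions of 46 into at most 15 parts.)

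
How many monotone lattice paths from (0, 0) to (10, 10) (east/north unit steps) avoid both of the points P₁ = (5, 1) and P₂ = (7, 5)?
Number of paths = 133432

Inclusion–exclusion. Total paths: C(20, 10) = 184756. Through P₁: C(6, 5)·C(14, 5) = 12012. Through P₂: C(12, 7)·C(8, 3) = 44352. Since P₁ is strictly southwest of P₂, a monotone path through both must visit P₁ then P₂; paths through both = C(6, 5)·C(6, 2)·C(8, 3) = 5040. Avoid both = 184756 − 12012 − 44352 + 5040 = 133432.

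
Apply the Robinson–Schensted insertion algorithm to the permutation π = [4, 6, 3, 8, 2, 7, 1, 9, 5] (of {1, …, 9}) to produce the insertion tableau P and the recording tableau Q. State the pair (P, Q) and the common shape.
P = [1, 5, 7, 9] / [2, 6] / [3, 8] / [4];  Q = [1, 2, 4, 8] / [3, 6] / [5, 9] / [7];  common shape = (4, 2, 2, 1)

Row-insert the values π_1, π_2, … into P one at a time, bumping the leftmost entry strictly greater than the inserted value down to the next row. The recording tableau Q records, in position (i, j), the step at which that cell was added to P.
  Insert 4 (step 1): P = [4];  Q = [1]
  Insert 6 (step 2): P = [4, 6];  Q = [1, 2]
  Insert 3 (step 3): P = [3, 6] / [4];  Q = [1, 2] / [3]
  Insert 8 (step 4): P = [3, 6, 8] / [4];  Q = [1, 2, 4] / [3]
  Insert 2 (step 5): P = [2, 6, 8] / [3] / [4];  Q = [1, 2, 4] / [3] / [5]
  Insert 7 (step 6): P = [2, 6, 7] / [3, 8] / [4];  Q = [1, 2, 4] / [3, 6] / [5]
  Insert 1 (step 7): P = [1, 6, 7] / [2, 8] / [3] / [4];  Q = [1, 2, 4] / [3, 6] / [5] / [7]
  Insert 9 (step 8): P = [1, 6, 7, 9] / [2, 8] / [3] / [4];  Q = [1, 2, 4, 8] / [3, 6] / [5] / [7]
  Insert 5 (step 9): P = [1, 5, 7, 9] / [2, 6] / [3, 8] / [4];  Q = [1, 2, 4, 8] / [3, 6] / [5, 9] / [7]
Final shape: (4, 2, 2, 1).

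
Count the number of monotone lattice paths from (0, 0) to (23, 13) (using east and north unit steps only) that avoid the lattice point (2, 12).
Number of paths = 2310787598

Total paths from (0, 0) to (23, 13): C(36, 23) = 2310789600. Paths through (2, 12): (paths (0, 0) → (2, 12)) × (paths (2, 12) → (23, 13)) = C(14, 2) · C(22, 21) = 91 · 22 = 2002. Avoidance count = 2310789600 − 2002 = 2310787598.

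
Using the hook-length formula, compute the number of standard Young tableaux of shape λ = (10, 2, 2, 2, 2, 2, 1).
# SYT of shape (10, 2, 2, 2, 2, 2, 1) = 18706545

Hook-length formula: f^λ = n! / Π hook(c), product over all cells c of the Young diagram. For λ = (10, 2, 2, 2, 2, 2, 1), n = 21 boxes. Hook lengths by row (left-to-right, top-to-bottom): [16, 14, 8, 7, 6, 5, 4, 3, 2, 1]; [7, 5]; [6, 4]; [5, 3]; [4, 2]; [3, 1]; [1]. Product of hooks = 2731180032000. So f^λ = 21! / 2731180032000 = 51090942171709440000 / 2731180032000 = 18706545.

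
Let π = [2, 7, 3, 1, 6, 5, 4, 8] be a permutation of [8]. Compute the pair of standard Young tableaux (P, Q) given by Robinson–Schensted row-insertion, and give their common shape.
P = [1, 3, 4, 8] / [2, 5] / [6] / [7];  Q = [1, 2, 5, 8] / [3, 6] / [4] / [7];  common shape = (4, 2, 1, 1)

Row-insert the values π_1, π_2, … into P one at a time, bumping the leftmost entry strictly greater than the inserted value down to the next row. The recording tableau Q records, in position (i, j), the step at which that cell was added to P.
  Insert 2 (step 1): P = [2];  Q = [1]
  Insert 7 (step 2): P = [2, 7];  Q = [1, 2]
  Insert 3 (step 3): P = [2, 3] / [7];  Q = [1, 2] / [3]
  Insert 1 (step 4): P = [1, 3] / [2] / [7];  Q = [1, 2] / [3] / [4]
  Insert 6 (step 5): P = [1, 3, 6] / [2] / [7];  Q = [1, 2, 5] / [3] / [4]
  Insert 5 (step 6): P = [1, 3, 5] / [2, 6] / [7];  Q = [1, 2, 5] / [3, 6] / [4]
  Insert 4 (step 7): P = [1, 3, 4] / [2, 5] / [6] / [7];  Q = [1, 2, 5] / [3, 6] / [4] / [7]
  Insert 8 (step 8): P = [1, 3, 4, 8] / [2, 5] / [6] / [7];  Q = [1, 2, 5, 8] / [3, 6] / [4] / [7]
Final shape: (4, 2, 1, 1).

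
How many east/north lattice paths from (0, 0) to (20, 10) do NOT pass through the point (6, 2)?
Number of paths = 21091455

Total paths from (0, 0) to (20, 10): C(30, 20) = 30045015. Paths through (6, 2): (paths (0, 0) → (6, 2)) × (paths (6, 2) → (20, 10)) = C(8, 6) · C(22, 14) = 28 · 319770 = 8953560. Avoidance count = 30045015 − 8953560 = 21091455.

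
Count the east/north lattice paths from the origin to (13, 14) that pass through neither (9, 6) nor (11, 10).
Number of paths = 13416210

Inclusion–exclusion. Total paths: C(27, 13) = 20058300. Through P₁: C(15, 9)·C(12, 4) = 2477475. Through P₂: C(21, 11)·C(6, 2) = 5290740. Since P₁ is strictly southwest of P₂, a monotone path through both must visit P₁ then P₂; paths through both = C(15, 9)·C(6, 2)·C(6, 2) = 1126125. Avoid both = 20058300 − 2477475 − 5290740 + 1126125 = 13416210.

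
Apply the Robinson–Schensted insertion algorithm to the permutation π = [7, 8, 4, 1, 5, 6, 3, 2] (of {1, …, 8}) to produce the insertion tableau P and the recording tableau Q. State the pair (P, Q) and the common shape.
P = [1, 2, 6] / [3, 5] / [4, 8] / [7];  Q = [1, 2, 6] / [3, 5] / [4, 7] / [8];  common shape = (3, 2, 2, 1)

Row-insert the values π_1, π_2, … into P one at a time, bumping the leftmost entry strictly greater than the inserted value down to the next row. The recording tableau Q records, in position (i, j), the step at which that cell was added to P.
  Insert 7 (step 1): P = [7];  Q = [1]
  Insert 8 (step 2): P = [7, 8];  Q = [1, 2]
  Insert 4 (step 3): P = [4, 8] / [7];  Q = [1, 2] / [3]
  Insert 1 (step 4): P = [1, 8] / [4] / [7];  Q = [1, 2] / [3] / [4]
  Insert 5 (step 5): P = [1, 5] / [4, 8] / [7];  Q = [1, 2] / [3, 5] / [4]
  Insert 6 (step 6): P = [1, 5, 6] / [4, 8] / [7];  Q = [1, 2, 6] / [3, 5] / [4]
  Insert 3 (step 7): P = [1, 3, 6] / [4, 5] / [7, 8];  Q = [1, 2, 6] / [3, 5] / [4, 7]
  Insert 2 (step 8): P = [1, 2, 6] / [3, 5] / [4, 8] / [7];  Q = [1, 2, 6] / [3, 5] / [4, 7] / [8]
Final shape: (3, 2, 2, 1).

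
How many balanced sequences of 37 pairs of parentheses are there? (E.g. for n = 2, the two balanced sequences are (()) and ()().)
C_37 = 45950804324621742364

These balanced parentheses are counted by the Catalan number C_n = (1/(n + 1)) · C(2n, n). For n = 37: C_37 = (1/38) · C(74, 37) = 1746130564335626209832/38 = 45950804324621742364.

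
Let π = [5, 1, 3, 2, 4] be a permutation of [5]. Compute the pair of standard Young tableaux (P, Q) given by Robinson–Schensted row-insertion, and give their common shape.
P = [1, 2, 4] / [3] / [5];  Q = [1, 3, 5] / [2] / [4];  common shape = (3, 1, 1)

Row-insert the values π_1, π_2, … into P one at a time, bumping the leftmost entry strictly greater than the inserted value down to the next row. The recording tableau Q records, in position (i, j), the step at which that cell was added to P.
  Insert 5 (step 1): P = [5];  Q = [1]
  Insert 1 (step 2): P = [1] / [5];  Q = [1] / [2]
  Insert 3 (step 3): P = [1, 3] / [5];  Q = [1, 3] / [2]
  Insert 2 (step 4): P = [1, 2] / [3] / [5];  Q = [1, 3] / [2] / [4]
  Insert 4 (step 5): P = [1, 2, 4] / [3] / [5];  Q = [1, 3, 5] / [2] / [4]
Final shape: (3, 1, 1).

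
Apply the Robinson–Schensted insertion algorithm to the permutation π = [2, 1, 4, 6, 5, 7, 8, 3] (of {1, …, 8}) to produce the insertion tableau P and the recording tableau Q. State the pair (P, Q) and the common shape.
P = [1, 3, 5, 7, 8] / [2, 4] / [6];  Q = [1, 3, 4, 6, 7] / [2, 5] / [8];  common shape = (5, 2, 1)

Row-insert the values π_1, π_2, … into P one at a time, bumping the leftmost entry strictly greater than the inserted value down to the next row. The recording tableau Q records, in position (i, j), the step at which that cell was added to P.
  Insert 2 (step 1): P = [2];  Q = [1]
  Insert 1 (step 2): P = [1] / [2];  Q = [1] / [2]
  Insert 4 (step 3): P = [1, 4] / [2];  Q = [1, 3] / [2]
  Insert 6 (step 4): P = [1, 4, 6] / [2];  Q = [1, 3, 4] / [2]
  Insert 5 (step 5): P = [1, 4, 5] / [2, 6];  Q = [1, 3, 4] / [2, 5]
  Insert 7 (step 6): P = [1, 4, 5, 7] / [2, 6];  Q = [1, 3, 4, 6] / [2, 5]
  Insert 8 (step 7): P = [1, 4, 5, 7, 8] / [2, 6];  Q = [1, 3, 4, 6, 7] / [2, 5]
  Insert 3 (step 8): P = [1, 3, 5, 7, 8] / [2, 4] / [6];  Q = [1, 3, 4, 6, 7] / [2, 5] / [8]
Final shape: (5, 2, 1).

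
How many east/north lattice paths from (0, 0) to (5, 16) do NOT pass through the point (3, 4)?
Number of paths = 17164

Total paths from (0, 0) to (5, 16): C(21, 5) = 20349. Paths through (3, 4): (paths (0, 0) → (3, 4)) × (paths (3, 4) → (5, 16)) = C(7, 3) · C(14, 2) = 35 · 91 = 3185. Avoidance count = 20349 − 3185 = 17164.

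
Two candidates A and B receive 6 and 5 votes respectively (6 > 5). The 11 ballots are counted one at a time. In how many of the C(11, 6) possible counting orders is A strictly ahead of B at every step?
Strict-lead orderings = 42

Total orderings of the 11 votes with 6 for A: C(11, 6) = 462. By the Bertrand ballot formula (Cycle Lemma / reflection principle), the number of orderings in which A is strictly ahead of B throughout is (p − q)/(p + q) · C(p + q, p) = (6 − 5)/(6 + 5) · 462 = 42.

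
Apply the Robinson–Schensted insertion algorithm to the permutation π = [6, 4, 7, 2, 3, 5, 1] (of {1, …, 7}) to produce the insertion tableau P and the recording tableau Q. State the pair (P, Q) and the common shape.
P = [1, 3, 5] / [2, 7] / [4] / [6];  Q = [1, 3, 6] / [2, 5] / [4] / [7];  common shape = (3, 2, 1, 1)

Row-insert the values π_1, π_2, … into P one at a time, bumping the leftmost entry strictly greater than the inserted value down to the next row. The recording tableau Q records, in position (i, j), the step at which that cell was added to P.
  Insert 6 (step 1): P = [6];  Q = [1]
  Insert 4 (step 2): P = [4] / [6];  Q = [1] / [2]
  Insert 7 (step 3): P = [4, 7] / [6];  Q = [1, 3] / [2]
  Insert 2 (step 4): P = [2, 7] / [4] / [6];  Q = [1, 3] / [2] / [4]
  Insert 3 (step 5): P = [2, 3] / [4, 7] / [6];  Q = [1, 3] / [2, 5] / [4]
  Insert 5 (step 6): P = [2, 3, 5] / [4, 7] / [6];  Q = [1, 3, 6] / [2, 5] / [4]
  Insert 1 (step 7): P = [1, 3, 5] / [2, 7] / [4] / [6];  Q = [1, 3, 6] / [2, 5] / [4] / [7]
Final shape: (3, 2, 1, 1).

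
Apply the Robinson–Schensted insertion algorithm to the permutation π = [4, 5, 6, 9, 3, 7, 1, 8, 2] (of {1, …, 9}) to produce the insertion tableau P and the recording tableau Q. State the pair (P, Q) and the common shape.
P = [1, 2, 6, 7, 8] / [3, 5] / [4, 9];  Q = [1, 2, 3, 4, 8] / [5, 6] / [7, 9];  common shape = (5, 2, 2)

Row-insert the values π_1, π_2, … into P one at a time, bumping the leftmost entry strictly greater than the inserted value down to the next row. The recording tableau Q records, in position (i, j), the step at which that cell was added to P.
  Insert 4 (step 1): P = [4];  Q = [1]
  Insert 5 (step 2): P = [4, 5];  Q = [1, 2]
  Insert 6 (step 3): P = [4, 5, 6];  Q = [1, 2, 3]
  Insert 9 (step 4): P = [4, 5, 6, 9];  Q = [1, 2, 3, 4]
  Insert 3 (step 5): P = [3, 5, 6, 9] / [4];  Q = [1, 2, 3, 4] / [5]
  Insert 7 (step 6): P = [3, 5, 6, 7] / [4, 9];  Q = [1, 2, 3, 4] / [5, 6]
  Insert 1 (step 7): P = [1, 5, 6, 7] / [3, 9] / [4];  Q = [1, 2, 3, 4] / [5, 6] / [7]
  Insert 8 (step 8): P = [1, 5, 6, 7, 8] / [3, 9] / [4];  Q = [1, 2, 3, 4, 8] / [5, 6] / [7]
  Insert 2 (step 9): P = [1, 2, 6, 7, 8] / [3, 5] / [4, 9];  Q = [1, 2, 3, 4, 8] / [5, 6] / [7, 9]
Final shape: (5, 2, 2).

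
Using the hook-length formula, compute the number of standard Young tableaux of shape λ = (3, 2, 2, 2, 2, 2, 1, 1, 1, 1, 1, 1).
# SYT of shape (3, 2, 2, 2, 2, 2, 1, 1, 1, 1, 1, 1) = 151164

Hook-length formula: f^λ = n! / Π hook(c), product over all cells c of the Young diagram. For λ = (3, 2, 2, 2, 2, 2, 1, 1, 1, 1, 1, 1), n = 19 boxes. Hook lengths by row (left-to-right, top-to-bottom): [14, 7, 1]; [12, 5]; [11, 4]; [10, 3]; [9, 2]; [8, 1]; [6]; [5]; [4]; [3]; [2]; [1]. Product of hooks = 804722688000. So f^λ = 19! / 804722688000 = 121645100408832000 / 804722688000 = 151164.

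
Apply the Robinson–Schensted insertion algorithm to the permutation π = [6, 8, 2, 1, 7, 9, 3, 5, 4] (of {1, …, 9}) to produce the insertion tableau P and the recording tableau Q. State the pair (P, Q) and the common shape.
P = [1, 3, 4] / [2, 5, 9] / [6, 7] / [8];  Q = [1, 2, 6] / [3, 5, 8] / [4, 7] / [9];  common shape = (3, 3, 2, 1)

Row-insert the values π_1, π_2, … into P one at a time, bumping the leftmost entry strictly greater than the inserted value down to the next row. The recording tableau Q records, in position (i, j), the step at which that cell was added to P.
  Insert 6 (step 1): P = [6];  Q = [1]
  Insert 8 (step 2): P = [6, 8];  Q = [1, 2]
  Insert 2 (step 3): P = [2, 8] / [6];  Q = [1, 2] / [3]
  Insert 1 (step 4): P = [1, 8] / [2] / [6];  Q = [1, 2] / [3] / [4]
  Insert 7 (step 5): P = [1, 7] / [2, 8] / [6];  Q = [1, 2] / [3, 5] / [4]
  Insert 9 (step 6): P = [1, 7, 9] / [2, 8] / [6];  Q = [1, 2, 6] / [3, 5] / [4]
  Insert 3 (step 7): P = [1, 3, 9] / [2, 7] / [6, 8];  Q = [1, 2, 6] / [3, 5] / [4, 7]
  Insert 5 (step 8): P = [1, 3, 5] / [2, 7, 9] / [6, 8];  Q = [1, 2, 6] / [3, 5, 8] / [4, 7]
  Insert 4 (step 9): P = [1, 3, 4] / [2, 5, 9] / [6, 7] / [8];  Q = [1, 2, 6] / [3, 5, 8] / [4, 7] / [9]
Final shape: (3, 3, 2, 1).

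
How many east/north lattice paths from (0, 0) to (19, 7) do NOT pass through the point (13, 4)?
Number of paths = 457880

Total paths from (0, 0) to (19, 7): C(26, 19) = 657800. Paths through (13, 4): (paths (0, 0) → (13, 4)) × (paths (13, 4) → (19, 7)) = C(17, 13) · C(9, 6) = 2380 · 84 = 199920. Avoidance count = 657800 − 199920 = 457880.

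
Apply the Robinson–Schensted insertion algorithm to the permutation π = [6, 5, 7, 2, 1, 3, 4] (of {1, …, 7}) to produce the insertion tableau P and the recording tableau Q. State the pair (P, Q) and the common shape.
P = [1, 3, 4] / [2, 7] / [5] / [6];  Q = [1, 3, 7] / [2, 6] / [4] / [5];  common shape = (3, 2, 1, 1)

Row-insert the values π_1, π_2, … into P one at a time, bumping the leftmost entry strictly greater than the inserted value down to the next row. The recording tableau Q records, in position (i, j), the step at which that cell was added to P.
  Insert 6 (step 1): P = [6];  Q = [1]
  Insert 5 (step 2): P = [5] / [6];  Q = [1] / [2]
  Insert 7 (step 3): P = [5, 7] / [6];  Q = [1, 3] / [2]
  Insert 2 (step 4): P = [2, 7] / [5] / [6];  Q = [1, 3] / [2] / [4]
  Insert 1 (step 5): P = [1, 7] / [2] / [5] / [6];  Q = [1, 3] / [2] / [4] / [5]
  Insert 3 (step 6): P = [1, 3] / [2, 7] / [5] / [6];  Q = [1, 3] / [2, 6] / [4] / [5]
  Insert 4 (step 7): P = [1, 3, 4] / [2, 7] / [5] / [6];  Q = [1, 3, 7] / [2, 6] / [4] / [5]
Final shape: (3, 2, 1, 1).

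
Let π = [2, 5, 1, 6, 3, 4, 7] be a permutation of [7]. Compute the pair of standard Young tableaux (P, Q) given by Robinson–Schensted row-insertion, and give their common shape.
P = [1, 3, 4, 7] / [2, 5, 6];  Q = [1, 2, 4, 7] / [3, 5, 6];  common shape = (4, 3)

Row-insert the values π_1, π_2, … into P one at a time, bumping the leftmost entry strictly greater than the inserted value down to the next row. The recording tableau Q records, in position (i, j), the step at which that cell was added to P.
  Insert 2 (step 1): P = [2];  Q = [1]
  Insert 5 (step 2): P = [2, 5];  Q = [1, 2]
  Insert 1 (step 3): P = [1, 5] / [2];  Q = [1, 2] / [3]
  Insert 6 (step 4): P = [1, 5, 6] / [2];  Q = [1, 2, 4] / [3]
  Insert 3 (step 5): P = [1, 3, 6] / [2, 5];  Q = [1, 2, 4] / [3, 5]
  Insert 4 (step 6): P = [1, 3, 4] / [2, 5, 6];  Q = [1, 2, 4] / [3, 5, 6]
  Insert 7 (step 7): P = [1, 3, 4, 7] / [2, 5, 6];  Q = [1, 2, 4, 7] / [3, 5, 6]
Final shape: (4, 3).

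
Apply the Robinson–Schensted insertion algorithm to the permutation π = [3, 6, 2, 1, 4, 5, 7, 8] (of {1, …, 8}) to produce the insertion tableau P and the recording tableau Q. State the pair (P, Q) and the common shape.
P = [1, 4, 5, 7, 8] / [2, 6] / [3];  Q = [1, 2, 6, 7, 8] / [3, 5] / [4];  common shape = (5, 2, 1)

Row-insert the values π_1, π_2, … into P one at a time, bumping the leftmost entry strictly greater than the inserted value down to the next row. The recording tableau Q records, in position (i, j), the step at which that cell was added to P.
  Insert 3 (step 1): P = [3];  Q = [1]
  Insert 6 (step 2): P = [3, 6];  Q = [1, 2]
  Insert 2 (step 3): P = [2, 6] / [3];  Q = [1, 2] / [3]
  Insert 1 (step 4): P = [1, 6] / [2] / [3];  Q = [1, 2] / [3] / [4]
  Insert 4 (step 5): P = [1, 4] / [2, 6] / [3];  Q = [1, 2] / [3, 5] / [4]
  Insert 5 (step 6): P = [1, 4, 5] / [2, 6] / [3];  Q = [1, 2, 6] / [3, 5] / [4]
  Insert 7 (step 7): P = [1, 4, 5, 7] / [2, 6] / [3];  Q = [1, 2, 6, 7] / [3, 5] / [4]
  Insert 8 (step 8): P = [1, 4, 5, 7, 8] / [2, 6] / [3];  Q = [1, 2, 6, 7, 8] / [3, 5] / [4]
Final shape: (5, 2, 1).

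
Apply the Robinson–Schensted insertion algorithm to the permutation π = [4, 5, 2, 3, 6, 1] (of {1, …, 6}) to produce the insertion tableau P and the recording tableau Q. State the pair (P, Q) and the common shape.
P = [1, 3, 6] / [2, 5] / [4];  Q = [1, 2, 5] / [3, 4] / [6];  common shape = (3, 2, 1)

Row-insert the values π_1, π_2, … into P one at a time, bumping the leftmost entry strictly greater than the inserted value down to the next row. The recording tableau Q records, in position (i, j), the step at which that cell was added to P.
  Insert 4 (step 1): P = [4];  Q = [1]
  Insert 5 (step 2): P = [4, 5];  Q = [1, 2]
  Insert 2 (step 3): P = [2, 5] / [4];  Q = [1, 2] / [3]
  Insert 3 (step 4): P = [2, 3] / [4, 5];  Q = [1, 2] / [3, 4]
  Insert 6 (step 5): P = [2, 3, 6] / [4, 5];  Q = [1, 2, 5] / [3, 4]
  Insert 1 (step 6): P = [1, 3, 6] / [2, 5] / [4];  Q = [1, 2, 5] / [3, 4] / [6]
Final shape: (3, 2, 1).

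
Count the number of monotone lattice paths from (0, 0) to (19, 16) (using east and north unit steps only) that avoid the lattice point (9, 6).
Number of paths = 3135225170

Total paths from (0, 0) to (19, 16): C(35, 19) = 4059928950. Paths through (9, 6): (paths (0, 0) → (9, 6)) × (paths (9, 6) → (19, 16)) = C(15, 9) · C(20, 10) = 5005 · 184756 = 924703780. Avoidance count = 4059928950 − 924703780 = 3135225170.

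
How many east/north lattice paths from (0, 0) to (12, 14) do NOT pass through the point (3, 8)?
Number of paths = 8831875

Total paths from (0, 0) to (12, 14): C(26, 12) = 9657700. Paths through (3, 8): (paths (0, 0) → (3, 8)) × (paths (3, 8) → (12, 14)) = C(11, 3) · C(15, 9) = 165 · 5005 = 825825. Avoidance count = 9657700 − 825825 = 8831875.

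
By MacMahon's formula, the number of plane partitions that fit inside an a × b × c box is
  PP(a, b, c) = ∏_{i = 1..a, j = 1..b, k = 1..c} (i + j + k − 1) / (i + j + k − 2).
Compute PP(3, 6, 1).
PP(3, 6, 1) = 84

Evaluate the triple product over i = 1..3, j = 1..6, k = 1..1. The factors are (2/1) · (3/2) · (4/3) · (5/4) · (6/5) · (7/6) · (3/2) · (4/3) · … (18 factors total). The numerators and denominators telescope so the product is an integer; carrying out the multiplication exactly gives PP(3, 6, 1) = 84.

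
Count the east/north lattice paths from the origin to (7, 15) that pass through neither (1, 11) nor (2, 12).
Number of paths = 164272

Inclusion–exclusion. Total paths: C(22, 7) = 170544. Through P₁: C(12, 1)·C(10, 6) = 2520. Through P₂: C(14, 2)·C(8, 5) = 5096. Since P₁ is strictly southwest of P₂, a monotone path through both must visit P₁ then P₂; paths through both = C(12, 1)·C(2, 1)·C(8, 5) = 1344. Avoid both = 170544 − 2520 − 5096 + 1344 = 164272.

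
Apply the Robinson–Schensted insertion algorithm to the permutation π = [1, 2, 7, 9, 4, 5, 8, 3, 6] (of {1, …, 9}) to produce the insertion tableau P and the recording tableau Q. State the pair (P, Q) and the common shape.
P = [1, 2, 3, 5, 6] / [4, 8] / [7, 9];  Q = [1, 2, 3, 4, 7] / [5, 6] / [8, 9];  common shape = (5, 2, 2)

Row-insert the values π_1, π_2, … into P one at a time, bumping the leftmost entry strictly greater than the inserted value down to the next row. The recording tableau Q records, in position (i, j), the step at which that cell was added to P.
  Insert 1 (step 1): P = [1];  Q = [1]
  Insert 2 (step 2): P = [1, 2];  Q = [1, 2]
  Insert 7 (step 3): P = [1, 2, 7];  Q = [1, 2, 3]
  Insert 9 (step 4): P = [1, 2, 7, 9];  Q = [1, 2, 3, 4]
  Insert 4 (step 5): P = [1, 2, 4, 9] / [7];  Q = [1, 2, 3, 4] / [5]
  Insert 5 (step 6): P = [1, 2, 4, 5] / [7, 9];  Q = [1, 2, 3, 4] / [5, 6]
  Insert 8 (step 7): P = [1, 2, 4, 5, 8] / [7, 9];  Q = [1, 2, 3, 4, 7] / [5, 6]
  Insert 3 (step 8): P = [1, 2, 3, 5, 8] / [4, 9] / [7];  Q = [1, 2, 3, 4, 7] / [5, 6] / [8]
  Insert 6 (step 9): P = [1, 2, 3, 5, 6] / [4, 8] / [7, 9];  Q = [1, 2, 3, 4, 7] / [5, 6] / [8, 9]
Final shape: (5, 2, 2).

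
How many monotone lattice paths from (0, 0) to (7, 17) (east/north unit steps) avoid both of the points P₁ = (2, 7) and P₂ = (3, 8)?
Number of paths = 171501

Inclusion–exclusion. Total paths: C(24, 7) = 346104. Through P₁: C(9, 2)·C(15, 5) = 108108. Through P₂: C(11, 3)·C(13, 4) = 117975. Since P₁ is strictly southwest of P₂, a monotone path through both must visit P₁ then P₂; paths through both = C(9, 2)·C(2, 1)·C(13, 4) = 51480. Avoid both = 346104 − 108108 − 117975 + 51480 = 171501.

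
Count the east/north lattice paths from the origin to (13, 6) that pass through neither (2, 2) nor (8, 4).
Number of paths = 12075

Inclusion–exclusion. Total paths: C(19, 13) = 27132. Through P₁: C(4, 2)·C(15, 11) = 8190. Through P₂: C(12, 8)·C(7, 5) = 10395. Since P₁ is strictly southwest of P₂, a monotone path through both must visit P₁ then P₂; paths through both = C(4, 2)·C(8, 6)·C(7, 5) = 3528. Avoid both = 27132 − 8190 − 10395 + 3528 = 12075.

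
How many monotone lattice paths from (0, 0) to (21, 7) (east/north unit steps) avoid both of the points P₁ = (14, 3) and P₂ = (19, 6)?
Number of paths = 542580

Inclusion–exclusion. Total paths: C(28, 21) = 1184040. Through P₁: C(17, 14)·C(11, 7) = 224400. Through P₂: C(25, 19)·C(3, 2) = 531300. Since P₁ is strictly southwest of P₂, a monotone path through both must visit P₁ then P₂; paths through both = C(17, 14)·C(8, 5)·C(3, 2) = 114240. Avoid both = 1184040 − 224400 − 531300 + 114240 = 542580.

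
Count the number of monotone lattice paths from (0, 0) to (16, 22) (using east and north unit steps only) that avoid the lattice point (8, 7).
Number of paths = 19084803840

Total paths from (0, 0) to (16, 22): C(38, 16) = 22239974430. Paths through (8, 7): (paths (0, 0) → (8, 7)) × (paths (8, 7) → (16, 22)) = C(15, 8) · C(23, 8) = 6435 · 490314 = 3155170590. Avoidance count = 22239974430 − 3155170590 = 19084803840.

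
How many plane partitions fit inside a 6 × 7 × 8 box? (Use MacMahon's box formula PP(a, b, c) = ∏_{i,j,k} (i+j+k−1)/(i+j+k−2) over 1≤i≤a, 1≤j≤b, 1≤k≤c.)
PP(6, 7, 8) = 19702998159210080

Evaluate the triple product over i = 1..6, j = 1..7, k = 1..8. The factors are (2/1) · (3/2) · (4/3) · (5/4) · (6/5) · (7/6) · (8/7) · (9/8) · … (336 factors total). The numerators and denominators telescope so the product is an integer; carrying out the multiplication exactly gives PP(6, 7, 8) = 19702998159210080.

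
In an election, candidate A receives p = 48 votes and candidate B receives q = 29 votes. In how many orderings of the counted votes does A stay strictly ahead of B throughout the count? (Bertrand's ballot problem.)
Strict-lead orderings = 326385840027712089100

Total orderings of the 77 votes with 48 for A: C(77, 48) = 1322721562217570045300. By the Bertrand ballot formula (Cycle Lemma / reflection principle), the number of orderings in which A is strictly ahead of B throughout is (p − q)/(p + q) · C(p + q, p) = (48 − 29)/(48 + 29) · 1322721562217570045300 = 326385840027712089100.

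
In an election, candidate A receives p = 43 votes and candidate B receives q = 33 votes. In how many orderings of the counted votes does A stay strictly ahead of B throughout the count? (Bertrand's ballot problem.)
Strict-lead orderings = 472910945943110671500

Total orderings of the 76 votes with 43 for A: C(76, 43) = 3594123189167641103400. By the Bertrand ballot formula (Cycle Lemma / reflection principle), the number of orderings in which A is strictly ahead of B throughout is (p − q)/(p + q) · C(p + q, p) = (43 − 33)/(43 + 33) · 3594123189167641103400 = 472910945943110671500.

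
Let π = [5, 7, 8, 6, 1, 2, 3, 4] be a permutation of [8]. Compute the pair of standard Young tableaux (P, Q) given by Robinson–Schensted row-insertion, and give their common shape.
P = [1, 2, 3, 4] / [5, 6, 8] / [7];  Q = [1, 2, 3, 8] / [4, 6, 7] / [5];  common shape = (4, 3, 1)

Row-insert the values π_1, π_2, … into P one at a time, bumping the leftmost entry strictly greater than the inserted value down to the next row. The recording tableau Q records, in position (i, j), the step at which that cell was added to P.
  Insert 5 (step 1): P = [5];  Q = [1]
  Insert 7 (step 2): P = [5, 7];  Q = [1, 2]
  Insert 8 (step 3): P = [5, 7, 8];  Q = [1, 2, 3]
  Insert 6 (step 4): P = [5, 6, 8] / [7];  Q = [1, 2, 3] / [4]
  Insert 1 (step 5): P = [1, 6, 8] / [5] / [7];  Q = [1, 2, 3] / [4] / [5]
  Insert 2 (step 6): P = [1, 2, 8] / [5, 6] / [7];  Q = [1, 2, 3] / [4, 6] / [5]
  Insert 3 (step 7): P = [1, 2, 3] / [5, 6, 8] / [7];  Q = [1, 2, 3] / [4, 6, 7] / [5]
  Insert 4 (step 8): P = [1, 2, 3, 4] / [5, 6, 8] / [7];  Q = [1, 2, 3, 8] / [4, 6, 7] / [5]
Final shape: (4, 3, 1).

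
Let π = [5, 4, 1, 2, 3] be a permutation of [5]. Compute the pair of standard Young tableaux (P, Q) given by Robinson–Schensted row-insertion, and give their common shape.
P = [1, 2, 3] / [4] / [5];  Q = [1, 4, 5] / [2] / [3];  common shape = (3, 1, 1)

Row-insert the values π_1, π_2, … into P one at a time, bumping the leftmost entry strictly greater than the inserted value down to the next row. The recording tableau Q records, in position (i, j), the step at which that cell was added to P.
  Insert 5 (step 1): P = [5];  Q = [1]
  Insert 4 (step 2): P = [4] / [5];  Q = [1] / [2]
  Insert 1 (step 3): P = [1] / [4] / [5];  Q = [1] / [2] / [3]
  Insert 2 (step 4): P = [1, 2] / [4] / [5];  Q = [1, 4] / [2] / [3]
  Insert 3 (step 5): P = [1, 2, 3] / [4] / [5];  Q = [1, 4, 5] / [2] / [3]
Final shape: (3, 1, 1).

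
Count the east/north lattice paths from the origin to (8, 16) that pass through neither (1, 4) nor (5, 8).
Number of paths = 328926

Inclusion–exclusion. Total paths: C(24, 8) = 735471. Through P₁: C(5, 1)·C(19, 7) = 251940. Through P₂: C(13, 5)·C(11, 3) = 212355. Since P₁ is strictly southwest of P₂, a monotone path through both must visit P₁ then P₂; paths through both = C(5, 1)·C(8, 4)·C(11, 3) = 57750. Avoid both = 735471 − 251940 − 212355 + 57750 = 328926.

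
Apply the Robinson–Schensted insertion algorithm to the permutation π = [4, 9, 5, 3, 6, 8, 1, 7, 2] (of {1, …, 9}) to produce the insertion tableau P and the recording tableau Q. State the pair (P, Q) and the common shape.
P = [1, 2, 6, 7] / [3, 5] / [4, 8] / [9];  Q = [1, 2, 5, 6] / [3, 8] / [4, 9] / [7];  common shape = (4, 2, 2, 1)

Row-insert the values π_1, π_2, … into P one at a time, bumping the leftmost entry strictly greater than the inserted value down to the next row. The recording tableau Q records, in position (i, j), the step at which that cell was added to P.
  Insert 4 (step 1): P = [4];  Q = [1]
  Insert 9 (step 2): P = [4, 9];  Q = [1, 2]
  Insert 5 (step 3): P = [4, 5] / [9];  Q = [1, 2] / [3]
  Insert 3 (step 4): P = [3, 5] / [4] / [9];  Q = [1, 2] / [3] / [4]
  Insert 6 (step 5): P = [3, 5, 6] / [4] / [9];  Q = [1, 2, 5] / [3] / [4]
  Insert 8 (step 6): P = [3, 5, 6, 8] / [4] / [9];  Q = [1, 2, 5, 6] / [3] / [4]
  Insert 1 (step 7): P = [1, 5, 6, 8] / [3] / [4] / [9];  Q = [1, 2, 5, 6] / [3] / [4] / [7]
  Insert 7 (step 8): P = [1, 5, 6, 7] / [3, 8] / [4] / [9];  Q = [1, 2, 5, 6] / [3, 8] / [4] / [7]
  Insert 2 (step 9): P = [1, 2, 6, 7] / [3, 5] / [4, 8] / [9];  Q = [1, 2, 5, 6] / [3, 8] / [4, 9] / [7]
Final shape: (4, 2, 2, 1).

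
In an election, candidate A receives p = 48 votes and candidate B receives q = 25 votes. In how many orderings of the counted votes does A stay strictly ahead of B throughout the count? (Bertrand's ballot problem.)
Strict-lead orderings = 7314240729121905852

Total orderings of the 73 votes with 48 for A: C(73, 48) = 23214764053299962052. By the Bertrand ballot formula (Cycle Lemma / reflection principle), the number of orderings in which A is strictly ahead of B throughout is (p − q)/(p + q) · C(p + q, p) = (48 − 25)/(48 + 25) · 23214764053299962052 = 7314240729121905852.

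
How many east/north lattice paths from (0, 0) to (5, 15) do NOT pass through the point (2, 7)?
Number of paths = 9564

Total paths from (0, 0) to (5, 15): C(20, 5) = 15504. Paths through (2, 7): (paths (0, 0) → (2, 7)) × (paths (2, 7) → (5, 15)) = C(9, 2) · C(11, 3) = 36 · 165 = 5940. Avoidance count = 15504 − 5940 = 9564.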